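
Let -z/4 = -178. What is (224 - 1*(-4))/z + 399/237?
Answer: 28177/14062 ≈ 2.0038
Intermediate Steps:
z = 712 (z = -4*(-178) = 712)
(224 - 1*(-4))/z + 399/237 = (224 - 1*(-4))/712 + 399/237 = (224 + 4)*(1/712) + 399*(1/237) = 228*(1/712) + 133/79 = 57/178 + 133/79 = 28177/14062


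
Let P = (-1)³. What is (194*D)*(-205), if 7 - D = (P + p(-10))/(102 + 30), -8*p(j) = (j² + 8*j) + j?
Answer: -24557975/88 ≈ -2.7907e+5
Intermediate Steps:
p(j) = -9*j/8 - j²/8 (p(j) = -((j² + 8*j) + j)/8 = -(j² + 9*j)/8 = -9*j/8 - j²/8)
P = -1
D = 1235/176 (D = 7 - (-1 - ⅛*(-10)*(9 - 10))/(102 + 30) = 7 - (-1 - ⅛*(-10)*(-1))/132 = 7 - (-1 - 5/4)/132 = 7 - (-9)/(4*132) = 7 - 1*(-3/176) = 7 + 3/176 = 1235/176 ≈ 7.0170)
(194*D)*(-205) = (194*(1235/176))*(-205) = (119795/88)*(-205) = -24557975/88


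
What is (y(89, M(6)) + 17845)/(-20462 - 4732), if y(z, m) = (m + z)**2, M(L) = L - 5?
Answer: -25945/25194 ≈ -1.0298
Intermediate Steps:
M(L) = -5 + L
(y(89, M(6)) + 17845)/(-20462 - 4732) = (((-5 + 6) + 89)**2 + 17845)/(-20462 - 4732) = ((1 + 89)**2 + 17845)/(-25194) = (90**2 + 17845)*(-1/25194) = (8100 + 17845)*(-1/25194) = 25945*(-1/25194) = -25945/25194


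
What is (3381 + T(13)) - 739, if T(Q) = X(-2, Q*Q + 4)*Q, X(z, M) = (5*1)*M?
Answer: 13887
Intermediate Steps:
X(z, M) = 5*M
T(Q) = Q*(20 + 5*Q²) (T(Q) = (5*(Q*Q + 4))*Q = (5*(Q² + 4))*Q = (5*(4 + Q²))*Q = (20 + 5*Q²)*Q = Q*(20 + 5*Q²))
(3381 + T(13)) - 739 = (3381 + 5*13*(4 + 13²)) - 739 = (3381 + 5*13*(4 + 169)) - 739 = (3381 + 5*13*173) - 739 = (3381 + 11245) - 739 = 14626 - 739 = 13887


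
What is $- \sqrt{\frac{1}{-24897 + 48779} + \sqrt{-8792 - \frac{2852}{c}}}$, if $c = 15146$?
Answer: $- \frac{\sqrt{1369640557178 + 12957779923356 i \sqrt{56026099074}}}{180858386} \approx -6.8471 - 6.8471 i$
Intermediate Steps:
$- \sqrt{\frac{1}{-24897 + 48779} + \sqrt{-8792 - \frac{2852}{c}}} = - \sqrt{\frac{1}{-24897 + 48779} + \sqrt{-8792 - \frac{2852}{15146}}} = - \sqrt{\frac{1}{23882} + \sqrt{-8792 - \frac{1426}{7573}}} = - \sqrt{\frac{1}{23882} + \sqrt{- \frac{66583242}{7573}}} = - \sqrt{\frac{1}{23882} + \frac{3 i \sqrt{56026099074}}{7573}}$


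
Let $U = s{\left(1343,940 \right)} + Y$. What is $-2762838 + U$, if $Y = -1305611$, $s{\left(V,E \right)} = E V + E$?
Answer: $-2805089$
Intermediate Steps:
$s{\left(V,E \right)} = E + E V$
$U = -42251$ ($U = 940 \left(1 + 1343\right) - 1305611 = 940 \cdot 1344 - 1305611 = 1263360 - 1305611 = -42251$)
$-2762838 + U = -2762838 - 42251 = -2805089$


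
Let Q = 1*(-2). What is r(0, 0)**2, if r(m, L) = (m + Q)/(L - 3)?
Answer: 4/9 ≈ 0.44444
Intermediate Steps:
Q = -2
r(m, L) = (-2 + m)/(-3 + L) (r(m, L) = (m - 2)/(L - 3) = (-2 + m)/(-3 + L))
r(0, 0)**2 = ((-2 + 0)/(-3 + 0))**2 = (-2/(-3))**2 = (-1/3*(-2))**2 = (2/3)**2 = 4/9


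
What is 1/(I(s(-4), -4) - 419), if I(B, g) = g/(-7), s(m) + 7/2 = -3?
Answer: -7/2929 ≈ -0.0023899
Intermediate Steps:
s(m) = -13/2 (s(m) = -7/2 - 3 = -13/2)
I(B, g) = -g/7 (I(B, g) = g*(-⅐) = -g/7)
1/(I(s(-4), -4) - 419) = 1/(-⅐*(-4) - 419) = 1/(4/7 - 419) = 1/(-2929/7) = -7/2929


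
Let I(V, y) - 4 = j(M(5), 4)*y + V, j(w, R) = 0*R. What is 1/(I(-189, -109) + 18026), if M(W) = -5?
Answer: 1/17841 ≈ 5.6051e-5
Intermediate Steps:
j(w, R) = 0
I(V, y) = 4 + V (I(V, y) = 4 + (0*y + V) = 4 + (0 + V) = 4 + V)
1/(I(-189, -109) + 18026) = 1/((4 - 189) + 18026) = 1/(-185 + 18026) = 1/17841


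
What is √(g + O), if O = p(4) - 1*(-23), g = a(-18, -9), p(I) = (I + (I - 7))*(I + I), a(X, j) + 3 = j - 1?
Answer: 3*√2 ≈ 4.2426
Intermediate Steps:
a(X, j) = -4 + j (a(X, j) = -3 + (j - 1) = -3 + (-1 + j) = -4 + j)
p(I) = 2*I*(-7 + 2*I) (p(I) = (I + (-7 + I))*(2*I) = (-7 + 2*I)*(2*I) = 2*I*(-7 + 2*I))
g = -13 (g = -4 - 9 = -13)
O = 31 (O = 2*4*(-7 + 2*4) - 1*(-23) = 2*4*(-7 + 8) + 23 = 2*4*1 + 23 = 8 + 23 = 31)
√(g + O) = √(-13 + 31) = √18 = 3*√2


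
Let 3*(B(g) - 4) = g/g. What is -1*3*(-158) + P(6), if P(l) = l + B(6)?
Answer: 1453/3 ≈ 484.33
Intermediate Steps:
B(g) = 13/3 (B(g) = 4 + (g/g)/3 = 4 + (⅓)*1 = 4 + ⅓ = 13/3)
P(l) = 13/3 + l (P(l) = l + 13/3 = 13/3 + l)
-1*3*(-158) + P(6) = -1*3*(-158) + (13/3 + 6) = -3*(-158) + 31/3 = 474 + 31/3 = 1453/3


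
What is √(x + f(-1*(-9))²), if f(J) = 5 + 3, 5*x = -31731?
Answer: I*√157055/5 ≈ 79.26*I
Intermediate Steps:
x = -31731/5 (x = (⅕)*(-31731) = -31731/5 ≈ -6346.2)
f(J) = 8
√(x + f(-1*(-9))²) = √(-31731/5 + 8²) = √(-31731/5 + 64) = √(-31411/5) = I*√157055/5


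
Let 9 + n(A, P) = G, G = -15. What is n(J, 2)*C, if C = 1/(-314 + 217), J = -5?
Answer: 24/97 ≈ 0.24742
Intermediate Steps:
C = -1/97 (C = 1/(-97) = -1/97 ≈ -0.010309)
n(A, P) = -24 (n(A, P) = -9 - 15 = -24)
n(J, 2)*C = -24*(-1/97) = 24/97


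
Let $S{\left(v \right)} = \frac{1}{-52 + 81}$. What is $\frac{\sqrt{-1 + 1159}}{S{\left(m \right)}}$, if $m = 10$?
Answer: $29 \sqrt{1158} \approx 986.85$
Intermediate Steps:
$S{\left(v \right)} = \frac{1}{29}$
$\frac{\sqrt{-1 + 1159}}{S{\left(m \right)}} = \sqrt{-1 + 1159} \frac{1}{\frac{1}{29}} = \sqrt{1158} \cdot 29 = 29 \sqrt{1158}$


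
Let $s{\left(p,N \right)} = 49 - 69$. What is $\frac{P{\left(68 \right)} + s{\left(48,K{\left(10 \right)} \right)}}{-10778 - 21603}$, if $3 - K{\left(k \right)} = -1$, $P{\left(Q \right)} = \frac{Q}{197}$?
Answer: $\frac{3872}{6379057} \approx 0.00060699$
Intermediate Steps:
$P{\left(Q \right)} = \frac{Q}{197}$ ($P{\left(Q \right)} = Q \frac{1}{197} = \frac{Q}{197}$)
$K{\left(k \right)} = 4$ ($K{\left(k \right)} = 3 - -1 = 3 + 1 = 4$)
$s{\left(p,N \right)} = -20$
$\frac{P{\left(68 \right)} + s{\left(48,K{\left(10 \right)} \right)}}{-10778 - 21603} = \frac{\frac{1}{197} \cdot 68 - 20}{-10778 - 21603} = \frac{\frac{68}{197} - 20}{-32381} = \left(- \frac{3872}{197}\right) \left(- \frac{1}{32381}\right) = \frac{3872}{6379057}$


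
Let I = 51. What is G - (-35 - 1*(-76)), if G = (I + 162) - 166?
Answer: 6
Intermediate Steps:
G = 47 (G = (51 + 162) - 166 = 213 - 166 = 47)
G - (-35 - 1*(-76)) = 47 - (-35 - 1*(-76)) = 47 - (-35 + 76) = 47 - 1*41 = 47 - 41 = 6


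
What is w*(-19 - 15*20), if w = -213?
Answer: 67947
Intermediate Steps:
w*(-19 - 15*20) = -213*(-19 - 15*20) = -213*(-19 - 300) = -213*(-319) = 67947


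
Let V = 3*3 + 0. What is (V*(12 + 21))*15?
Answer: 4455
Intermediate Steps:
V = 9 (V = 9 + 0 = 9)
(V*(12 + 21))*15 = (9*(12 + 21))*15 = (9*33)*15 = 297*15 = 4455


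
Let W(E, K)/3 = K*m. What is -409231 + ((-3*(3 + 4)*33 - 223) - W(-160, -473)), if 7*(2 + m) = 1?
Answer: -2889476/7 ≈ -4.1278e+5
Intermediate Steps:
m = -13/7 (m = -2 + (⅐)*1 = -2 + ⅐ = -13/7 ≈ -1.8571)
W(E, K) = -39*K/7 (W(E, K) = 3*(K*(-13/7)) = 3*(-13*K/7) = -39*K/7)
-409231 + ((-3*(3 + 4)*33 - 223) - W(-160, -473)) = -409231 + ((-3*(3 + 4)*33 - 223) - (-39)*(-473)/7) = -409231 + ((-3*7*33 - 223) - 1*18447/7) = -409231 + ((-21*33 - 223) - 18447/7) = -409231 + ((-693 - 223) - 18447/7) = -409231 + (-916 - 18447/7) = -409231 - 24859/7 = -2889476/7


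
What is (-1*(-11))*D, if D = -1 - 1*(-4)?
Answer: 33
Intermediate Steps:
D = 3 (D = -1 + 4 = 3)
(-1*(-11))*D = -1*(-11)*3 = 11*3 = 33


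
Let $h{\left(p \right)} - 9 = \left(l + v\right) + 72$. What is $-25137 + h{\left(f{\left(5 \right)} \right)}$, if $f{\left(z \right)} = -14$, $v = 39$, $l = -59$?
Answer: $-25076$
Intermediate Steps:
$h{\left(p \right)} = 61$ ($h{\left(p \right)} = 9 + \left(\left(-59 + 39\right) + 72\right) = 9 + \left(-20 + 72\right) = 9 + 52 = 61$)
$-25137 + h{\left(f{\left(5 \right)} \right)} = -25137 + 61 = -25076$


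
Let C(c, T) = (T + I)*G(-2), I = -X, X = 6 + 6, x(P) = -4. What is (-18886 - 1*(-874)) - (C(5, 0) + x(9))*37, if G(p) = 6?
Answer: -15200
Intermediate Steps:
X = 12
I = -12 (I = -1*12 = -12)
C(c, T) = -72 + 6*T (C(c, T) = (T - 12)*6 = (-12 + T)*6 = -72 + 6*T)
(-18886 - 1*(-874)) - (C(5, 0) + x(9))*37 = (-18886 - 1*(-874)) - ((-72 + 6*0) - 4)*37 = (-18886 + 874) - ((-72 + 0) - 4)*37 = -18012 - (-72 - 4)*37 = -18012 - (-76)*37 = -18012 - 1*(-2812) = -18012 + 2812 = -15200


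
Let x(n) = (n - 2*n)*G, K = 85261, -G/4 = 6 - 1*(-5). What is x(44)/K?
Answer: 176/7751 ≈ 0.022707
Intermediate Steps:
G = -44 (G = -4*(6 - 1*(-5)) = -4*(6 + 5) = -4*11 = -44)
x(n) = 44*n (x(n) = (n - 2*n)*(-44) = -n*(-44) = 44*n)
x(44)/K = (44*44)/85261 = 1936*(1/85261) = 176/7751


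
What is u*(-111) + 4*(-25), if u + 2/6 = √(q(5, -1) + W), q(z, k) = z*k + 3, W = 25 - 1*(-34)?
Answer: -63 - 111*√57 ≈ -901.03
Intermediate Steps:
W = 59 (W = 25 + 34 = 59)
q(z, k) = 3 + k*z (q(z, k) = k*z + 3 = 3 + k*z)
u = -⅓ + √57 (u = -⅓ + √((3 - 1*5) + 59) = -⅓ + √((3 - 5) + 59) = -⅓ + √(-2 + 59) = -⅓ + √57 ≈ 7.2165)
u*(-111) + 4*(-25) = (-⅓ + √57)*(-111) + 4*(-25) = (37 - 111*√57) - 100 = -63 - 111*√57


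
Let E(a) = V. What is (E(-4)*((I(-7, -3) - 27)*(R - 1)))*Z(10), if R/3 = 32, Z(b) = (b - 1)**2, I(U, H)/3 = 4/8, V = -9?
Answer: 3532005/2 ≈ 1.7660e+6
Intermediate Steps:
I(U, H) = 3/2 (I(U, H) = 3*(4/8) = 3*(4*(1/8)) = 3*(1/2) = 3/2)
E(a) = -9
Z(b) = (-1 + b)**2
R = 96 (R = 3*32 = 96)
(E(-4)*((I(-7, -3) - 27)*(R - 1)))*Z(10) = (-9*(3/2 - 27)*(96 - 1))*(-1 + 10)**2 = -(-459)*95/2*9**2 = -9*(-4845/2)*81 = (43605/2)*81 = 3532005/2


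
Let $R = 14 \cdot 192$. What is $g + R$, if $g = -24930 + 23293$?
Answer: $1051$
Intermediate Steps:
$g = -1637$
$R = 2688$
$g + R = -1637 + 2688 = 1051$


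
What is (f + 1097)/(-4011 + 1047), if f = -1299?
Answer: 101/1482 ≈ 0.068151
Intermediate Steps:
(f + 1097)/(-4011 + 1047) = (-1299 + 1097)/(-4011 + 1047) = -202/(-2964) = -202*(-1/2964) = 101/1482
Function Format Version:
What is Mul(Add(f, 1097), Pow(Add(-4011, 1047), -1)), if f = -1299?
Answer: Rational(101, 1482) ≈ 0.068151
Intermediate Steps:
Mul(Add(f, 1097), Pow(Add(-4011, 1047), -1)) = Mul(Add(-1299, 1097), Pow(Add(-4011, 1047), -1)) = Mul(-202, Pow(-2964, -1)) = Mul(-202, Rational(-1, 2964)) = Rational(101, 1482)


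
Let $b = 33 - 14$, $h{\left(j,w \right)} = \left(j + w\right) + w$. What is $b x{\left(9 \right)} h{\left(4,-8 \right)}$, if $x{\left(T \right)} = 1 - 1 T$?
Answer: $1824$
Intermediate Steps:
$x{\left(T \right)} = 1 - T$
$h{\left(j,w \right)} = j + 2 w$
$b = 19$
$b x{\left(9 \right)} h{\left(4,-8 \right)} = 19 \left(1 - 9\right) \left(4 + 2 \left(-8\right)\right) = 19 \left(1 - 9\right) \left(4 - 16\right) = 19 \left(-8\right) \left(-12\right) = \left(-152\right) \left(-12\right) = 1824$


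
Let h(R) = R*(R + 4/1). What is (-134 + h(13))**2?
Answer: 7569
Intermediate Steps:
h(R) = R*(4 + R) (h(R) = R*(R + 4*1) = R*(R + 4) = R*(4 + R))
(-134 + h(13))**2 = (-134 + 13*(4 + 13))**2 = (-134 + 13*17)**2 = (-134 + 221)**2 = 87**2 = 7569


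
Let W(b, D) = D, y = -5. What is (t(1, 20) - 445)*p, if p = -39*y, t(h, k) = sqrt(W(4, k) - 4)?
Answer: -85995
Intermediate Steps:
t(h, k) = sqrt(-4 + k) (t(h, k) = sqrt(k - 4) = sqrt(-4 + k))
p = 195 (p = -39*(-5) = 195)
(t(1, 20) - 445)*p = (sqrt(-4 + 20) - 445)*195 = (sqrt(16) - 445)*195 = (4 - 445)*195 = -441*195 = -85995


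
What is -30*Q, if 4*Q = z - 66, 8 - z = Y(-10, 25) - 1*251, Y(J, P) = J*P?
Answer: -6645/2 ≈ -3322.5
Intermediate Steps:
z = 509 (z = 8 - (-10*25 - 1*251) = 8 - (-250 - 251) = 8 - 1*(-501) = 8 + 501 = 509)
Q = 443/4 (Q = (509 - 66)/4 = (¼)*443 = 443/4 ≈ 110.75)
-30*Q = -30*443/4 = -6645/2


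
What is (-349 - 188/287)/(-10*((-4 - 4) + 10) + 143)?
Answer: -100351/35301 ≈ -2.8427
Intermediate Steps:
(-349 - 188/287)/(-10*((-4 - 4) + 10) + 143) = (-349 - 188*1/287)/(-10*(-8 + 10) + 143) = (-349 - 188/287)/(-10*2 + 143) = -100351/(287*(-20 + 143)) = -100351/287/123 = -100351/287*1/123 = -100351/35301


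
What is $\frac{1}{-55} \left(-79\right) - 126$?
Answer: $- \frac{6851}{55} \approx -124.56$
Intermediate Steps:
$\frac{1}{-55} \left(-79\right) - 126 = \left(- \frac{1}{55}\right) \left(-79\right) - 126 = \frac{79}{55} - 126 = - \frac{6851}{55}$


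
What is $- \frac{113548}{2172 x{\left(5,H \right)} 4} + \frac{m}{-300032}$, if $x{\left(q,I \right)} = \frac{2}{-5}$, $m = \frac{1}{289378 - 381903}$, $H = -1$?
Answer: $\frac{492522625456543}{15073930214400} \approx 32.674$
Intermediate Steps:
$m = - \frac{1}{92525}$ ($m = \frac{1}{-92525} = - \frac{1}{92525} \approx -1.0808 \cdot 10^{-5}$)
$x{\left(q,I \right)} = - \frac{2}{5}$ ($x{\left(q,I \right)} = 2 \left(- \frac{1}{5}\right) = - \frac{2}{5}$)
$- \frac{113548}{2172 x{\left(5,H \right)} 4} + \frac{m}{-300032} = - \frac{113548}{2172 \left(\left(- \frac{2}{5}\right) 4\right)} - \frac{1}{92525 \left(-300032\right)} = - \frac{113548}{2172 \left(- \frac{8}{5}\right)} - - \frac{1}{27760460800} = - \frac{113548}{- \frac{17376}{5}} + \frac{1}{27760460800} = \left(-113548\right) \left(- \frac{5}{17376}\right) + \frac{1}{27760460800} = \frac{141935}{4344} + \frac{1}{27760460800} = \frac{492522625456543}{15073930214400}$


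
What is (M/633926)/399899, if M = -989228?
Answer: -494614/126753186737 ≈ -3.9022e-6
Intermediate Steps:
(M/633926)/399899 = -989228/633926/399899 = -989228*1/633926*(1/399899) = -494614/316963*1/399899 = -494614/126753186737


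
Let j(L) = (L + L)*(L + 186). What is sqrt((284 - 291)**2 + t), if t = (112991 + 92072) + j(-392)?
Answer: 2*sqrt(91654) ≈ 605.49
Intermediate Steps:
j(L) = 2*L*(186 + L) (j(L) = (2*L)*(186 + L) = 2*L*(186 + L))
t = 366567 (t = (112991 + 92072) + 2*(-392)*(186 - 392) = 205063 + 2*(-392)*(-206) = 205063 + 161504 = 366567)
sqrt((284 - 291)**2 + t) = sqrt((284 - 291)**2 + 366567) = sqrt((-7)**2 + 366567) = sqrt(49 + 366567) = sqrt(366616) = 2*sqrt(91654)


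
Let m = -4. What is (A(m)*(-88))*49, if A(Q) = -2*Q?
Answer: -34496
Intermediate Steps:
(A(m)*(-88))*49 = (-2*(-4)*(-88))*49 = (8*(-88))*49 = -704*49 = -34496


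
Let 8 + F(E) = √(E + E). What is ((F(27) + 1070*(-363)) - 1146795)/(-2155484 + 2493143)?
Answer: -1535213/337659 + √6/112553 ≈ -4.5466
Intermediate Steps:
F(E) = -8 + √2*√E (F(E) = -8 + √(E + E) = -8 + √(2*E) = -8 + √2*√E)
((F(27) + 1070*(-363)) - 1146795)/(-2155484 + 2493143) = (((-8 + √2*√27) + 1070*(-363)) - 1146795)/(-2155484 + 2493143) = (((-8 + √2*(3*√3)) - 388410) - 1146795)/337659 = (((-8 + 3*√6) - 388410) - 1146795)*(1/337659) = ((-388418 + 3*√6) - 1146795)*(1/337659) = (-1535213 + 3*√6)*(1/337659) = -1535213/337659 + √6/112553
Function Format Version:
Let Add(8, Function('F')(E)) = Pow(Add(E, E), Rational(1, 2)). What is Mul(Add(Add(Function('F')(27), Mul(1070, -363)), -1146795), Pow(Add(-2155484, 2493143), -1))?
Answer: Add(Rational(-1535213, 337659), Mul(Rational(1, 112553), Pow(6, Rational(1, 2)))) ≈ -4.5466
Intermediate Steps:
Function('F')(E) = Add(-8, Mul(Pow(2, Rational(1, 2)), Pow(E, Rational(1, 2)))) (Function('F')(E) = Add(-8, Pow(Add(E, E), Rational(1, 2))) = Add(-8, Pow(Mul(2, E), Rational(1, 2))) = Add(-8, Mul(Pow(2, Rational(1, 2)), Pow(E, Rational(1, 2)))))
Mul(Add(Add(Function('F')(27), Mul(1070, -363)), -1146795), Pow(Add(-2155484, 2493143), -1)) = Mul(Add(Add(Add(-8, Mul(Pow(2, Rational(1, 2)), Pow(27, Rational(1, 2)))), Mul(1070, -363)), -1146795), Pow(Add(-2155484, 2493143), -1)) = Mul(Add(Add(Add(-8, Mul(Pow(2, Rational(1, 2)), Mul(3, Pow(3, Rational(1, 2))))), -388410), -1146795), Pow(337659, -1)) = Mul(Add(Add(Add(-8, Mul(3, Pow(6, Rational(1, 2)))), -388410), -1146795), Rational(1, 337659)) = Mul(Add(Add(-388418, Mul(3, Pow(6, Rational(1, 2)))), -1146795), Rational(1, 337659)) = Mul(Add(-1535213, Mul(3, Pow(6, Rational(1, 2)))), Rational(1, 337659)) = Add(Rational(-1535213, 337659), Mul(Rational(1, 112553), Pow(6, Rational(1, 2))))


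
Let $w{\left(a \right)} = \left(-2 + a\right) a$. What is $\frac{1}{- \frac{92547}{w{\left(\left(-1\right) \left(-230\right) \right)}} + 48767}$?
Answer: $\frac{17480}{852416311} \approx 2.0506 \cdot 10^{-5}$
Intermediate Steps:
$w{\left(a \right)} = a \left(-2 + a\right)$
$\frac{1}{- \frac{92547}{w{\left(\left(-1\right) \left(-230\right) \right)}} + 48767} = \frac{1}{- \frac{92547}{\left(-1\right) \left(-230\right) \left(-2 - -230\right)} + 48767} = \frac{1}{- \frac{92547}{230 \left(-2 + 230\right)} + 48767} = \frac{1}{- \frac{92547}{230 \cdot 228} + 48767} = \frac{1}{- \frac{92547}{52440} + 48767} = \frac{1}{\left(-92547\right) \frac{1}{52440} + 48767} = \frac{1}{- \frac{30849}{17480} + 48767} = \frac{1}{\frac{852416311}{17480}} = \frac{17480}{852416311}$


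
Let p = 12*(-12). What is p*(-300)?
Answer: 43200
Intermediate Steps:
p = -144
p*(-300) = -144*(-300) = 43200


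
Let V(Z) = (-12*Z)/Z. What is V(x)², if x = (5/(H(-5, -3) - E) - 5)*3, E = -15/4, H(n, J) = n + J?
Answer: 144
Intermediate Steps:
H(n, J) = J + n
E = -15/4 ≈ -3.7500
x = -315/17 (x = (5/((-3 - 5) - 1*(-15/4)) - 5)*3 = (5/(-8 + 15/4) - 5)*3 = (5/(-17/4) - 5)*3 = (5*(-4/17) - 5)*3 = (-20/17 - 5)*3 = -105/17*3 = -315/17 ≈ -18.529)
V(Z) = -12
V(x)² = (-12)² = 144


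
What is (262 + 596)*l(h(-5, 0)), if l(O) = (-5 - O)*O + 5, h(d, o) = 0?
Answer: 4290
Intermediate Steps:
l(O) = 5 + O*(-5 - O) (l(O) = O*(-5 - O) + 5 = 5 + O*(-5 - O))
(262 + 596)*l(h(-5, 0)) = (262 + 596)*(5 - 1*0**2 - 5*0) = 858*(5 - 1*0 + 0) = 858*(5 + 0 + 0) = 858*5 = 4290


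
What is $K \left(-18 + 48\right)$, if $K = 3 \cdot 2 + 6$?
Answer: $360$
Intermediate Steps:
$K = 12$ ($K = 6 + 6 = 12$)
$K \left(-18 + 48\right) = 12 \left(-18 + 48\right) = 12 \cdot 30 = 360$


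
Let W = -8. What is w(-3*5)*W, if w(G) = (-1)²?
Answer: -8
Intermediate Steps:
w(G) = 1
w(-3*5)*W = 1*(-8) = -8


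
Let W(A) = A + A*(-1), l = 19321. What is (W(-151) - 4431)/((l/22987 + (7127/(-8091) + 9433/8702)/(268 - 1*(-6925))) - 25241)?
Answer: 51584044006470634722/293836491980227078633 ≈ 0.17555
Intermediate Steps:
W(A) = 0 (W(A) = A - A = 0)
(W(-151) - 4431)/((l/22987 + (7127/(-8091) + 9433/8702)/(268 - 1*(-6925))) - 25241) = (0 - 4431)/((19321/22987 + (7127/(-8091) + 9433/8702)/(268 - 1*(-6925))) - 25241) = -4431/((19321*(1/22987) + (7127*(-1/8091) + 9433*(1/8702))/(268 + 6925)) - 25241) = -4431/((19321/22987 + (-7127/8091 + 9433/8702)/7193) - 25241) = -4431/((19321/22987 + (14303249/70407882)*(1/7193)) - 25241) = -4431/((19321/22987 + 14303249/506443895226) - 25241) = -4431/(9785331288446309/11641625819560062 - 25241) = -4431/(-293836491980227078633/11641625819560062) = -4431*(-11641625819560062/293836491980227078633) = 51584044006470634722/293836491980227078633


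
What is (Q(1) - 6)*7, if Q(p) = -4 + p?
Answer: -63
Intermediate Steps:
(Q(1) - 6)*7 = ((-4 + 1) - 6)*7 = (-3 - 6)*7 = -9*7 = -63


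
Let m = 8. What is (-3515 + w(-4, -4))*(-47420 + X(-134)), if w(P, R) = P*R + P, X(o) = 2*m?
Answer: 166056212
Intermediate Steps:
X(o) = 16 (X(o) = 2*8 = 16)
w(P, R) = P + P*R
(-3515 + w(-4, -4))*(-47420 + X(-134)) = (-3515 - 4*(1 - 4))*(-47420 + 16) = (-3515 - 4*(-3))*(-47404) = (-3515 + 12)*(-47404) = -3503*(-47404) = 166056212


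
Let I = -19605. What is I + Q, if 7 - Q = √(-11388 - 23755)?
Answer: -19598 - I*√35143 ≈ -19598.0 - 187.46*I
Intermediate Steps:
Q = 7 - I*√35143 (Q = 7 - √(-11388 - 23755) = 7 - √(-35143) = 7 - I*√35143 ≈ 7.0 - 187.46*I)
I + Q = -19605 + (7 - I*√35143) = -19598 - I*√35143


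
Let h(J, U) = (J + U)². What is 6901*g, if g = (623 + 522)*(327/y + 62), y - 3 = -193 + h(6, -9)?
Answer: 86088422275/181 ≈ 4.7563e+8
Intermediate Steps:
y = -181 (y = 3 + (-193 + (6 - 9)²) = 3 + (-193 + (-3)²) = 3 + (-193 + 9) = 3 - 184 = -181)
g = 12474775/181 (g = (623 + 522)*(327/(-181) + 62) = 1145*(327*(-1/181) + 62) = 1145*(-327/181 + 62) = 1145*(10895/181) = 12474775/181 ≈ 68921.)
6901*g = 6901*(12474775/181) = 86088422275/181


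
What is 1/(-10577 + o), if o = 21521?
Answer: 1/10944 ≈ 9.1374e-5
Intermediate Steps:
1/(-10577 + o) = 1/(-10577 + 21521) = 1/10944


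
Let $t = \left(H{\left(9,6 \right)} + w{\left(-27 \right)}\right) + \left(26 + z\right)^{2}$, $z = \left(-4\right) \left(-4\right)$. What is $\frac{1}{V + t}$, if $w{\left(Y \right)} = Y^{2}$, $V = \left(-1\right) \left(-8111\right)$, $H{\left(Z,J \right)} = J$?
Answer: $\frac{1}{10610} \approx 9.4251 \cdot 10^{-5}$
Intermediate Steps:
$V = 8111$
$z = 16$
$t = 2499$ ($t = \left(6 + \left(-27\right)^{2}\right) + \left(26 + 16\right)^{2} = \left(6 + 729\right) + 42^{2} = 735 + 1764 = 2499$)
$\frac{1}{V + t} = \frac{1}{8111 + 2499} = \frac{1}{10610}$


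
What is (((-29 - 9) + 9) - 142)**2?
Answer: 29241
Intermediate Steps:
(((-29 - 9) + 9) - 142)**2 = ((-38 + 9) - 142)**2 = (-29 - 142)**2 = (-171)**2 = 29241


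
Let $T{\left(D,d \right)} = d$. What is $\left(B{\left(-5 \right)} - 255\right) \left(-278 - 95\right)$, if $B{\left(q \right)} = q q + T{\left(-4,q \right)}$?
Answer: $87655$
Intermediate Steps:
$B{\left(q \right)} = q + q^{2}$ ($B{\left(q \right)} = q q + q = q^{2} + q = q + q^{2}$)
$\left(B{\left(-5 \right)} - 255\right) \left(-278 - 95\right) = \left(- 5 \left(1 - 5\right) - 255\right) \left(-278 - 95\right) = \left(\left(-5\right) \left(-4\right) - 255\right) \left(-373\right) = \left(20 - 255\right) \left(-373\right) = \left(-235\right) \left(-373\right) = 87655$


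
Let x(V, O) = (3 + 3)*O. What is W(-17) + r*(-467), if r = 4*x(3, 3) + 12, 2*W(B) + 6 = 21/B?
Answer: -1333875/34 ≈ -39232.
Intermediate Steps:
x(V, O) = 6*O
W(B) = -3 + 21/(2*B) (W(B) = -3 + (21/B)/2 = -3 + 21/(2*B))
r = 84 (r = 4*(6*3) + 12 = 4*18 + 12 = 72 + 12 = 84)
W(-17) + r*(-467) = (-3 + (21/2)/(-17)) + 84*(-467) = (-3 + (21/2)*(-1/17)) - 39228 = (-3 - 21/34) - 39228 = -123/34 - 39228 = -1333875/34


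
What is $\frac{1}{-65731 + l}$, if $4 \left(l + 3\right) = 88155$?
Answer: $- \frac{4}{174781} \approx -2.2886 \cdot 10^{-5}$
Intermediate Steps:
$l = \frac{88143}{4}$ ($l = -3 + \frac{1}{4} \cdot 88155 = -3 + \frac{88155}{4} = \frac{88143}{4} \approx 22036.0$)
$\frac{1}{-65731 + l} = \frac{1}{-65731 + \frac{88143}{4}} = \frac{1}{- \frac{174781}{4}} = - \frac{4}{174781}$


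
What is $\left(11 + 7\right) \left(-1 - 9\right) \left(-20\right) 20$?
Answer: $72000$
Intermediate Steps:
$\left(11 + 7\right) \left(-1 - 9\right) \left(-20\right) 20 = 18 \left(-10\right) \left(-20\right) 20 = \left(-180\right) \left(-20\right) 20 = 3600 \cdot 20 = 72000$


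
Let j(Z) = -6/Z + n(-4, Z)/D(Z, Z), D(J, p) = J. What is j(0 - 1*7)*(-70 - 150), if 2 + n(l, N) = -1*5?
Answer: -2860/7 ≈ -408.57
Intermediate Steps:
n(l, N) = -7 (n(l, N) = -2 - 1*5 = -2 - 5 = -7)
j(Z) = -13/Z (j(Z) = -6/Z - 7/Z = -13/Z)
j(0 - 1*7)*(-70 - 150) = (-13/(0 - 1*7))*(-70 - 150) = -13/(0 - 7)*(-220) = -13/(-7)*(-220) = -13*(-⅐)*(-220) = (13/7)*(-220) = -2860/7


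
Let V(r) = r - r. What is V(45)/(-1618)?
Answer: 0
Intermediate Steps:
V(r) = 0
V(45)/(-1618) = 0/(-1618) = 0*(-1/1618) = 0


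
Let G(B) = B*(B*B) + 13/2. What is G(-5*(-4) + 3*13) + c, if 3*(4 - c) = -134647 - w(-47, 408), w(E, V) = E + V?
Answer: 1502353/6 ≈ 2.5039e+5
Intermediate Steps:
c = 135020/3 (c = 4 - (-134647 - (-47 + 408))/3 = 4 - (-134647 - 1*361)/3 = 4 - (-134647 - 361)/3 = 4 - 1/3*(-135008) = 4 + 135008/3 = 135020/3 ≈ 45007.)
G(B) = 13/2 + B**3 (G(B) = B*B**2 + 13*(1/2) = B**3 + 13/2 = 13/2 + B**3)
G(-5*(-4) + 3*13) + c = (13/2 + (-5*(-4) + 3*13)**3) + 135020/3 = (13/2 + (20 + 39)**3) + 135020/3 = (13/2 + 59**3) + 135020/3 = (13/2 + 205379) + 135020/3 = 410771/2 + 135020/3 = 1502353/6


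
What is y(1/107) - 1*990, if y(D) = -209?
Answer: -1199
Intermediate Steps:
y(1/107) - 1*990 = -209 - 1*990 = -209 - 990 = -1199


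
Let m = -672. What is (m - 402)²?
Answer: 1153476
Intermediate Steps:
(m - 402)² = (-672 - 402)² = (-1074)² = 1153476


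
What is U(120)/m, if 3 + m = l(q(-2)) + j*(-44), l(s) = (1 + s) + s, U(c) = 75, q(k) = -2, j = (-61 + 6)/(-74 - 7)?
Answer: -6075/2906 ≈ -2.0905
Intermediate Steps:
j = 55/81 (j = -55/(-81) = -55*(-1/81) = 55/81 ≈ 0.67901)
l(s) = 1 + 2*s
m = -2906/81 (m = -3 + ((1 + 2*(-2)) + (55/81)*(-44)) = -3 + ((1 - 4) - 2420/81) = -3 + (-3 - 2420/81) = -3 - 2663/81 = -2906/81 ≈ -35.877)
U(120)/m = 75/(-2906/81) = 75*(-81/2906) = -6075/2906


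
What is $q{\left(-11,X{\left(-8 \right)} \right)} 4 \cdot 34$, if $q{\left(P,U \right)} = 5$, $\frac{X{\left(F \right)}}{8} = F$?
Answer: $680$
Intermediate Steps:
$X{\left(F \right)} = 8 F$
$q{\left(-11,X{\left(-8 \right)} \right)} 4 \cdot 34 = 5 \cdot 4 \cdot 34 = 5 \cdot 136 = 680$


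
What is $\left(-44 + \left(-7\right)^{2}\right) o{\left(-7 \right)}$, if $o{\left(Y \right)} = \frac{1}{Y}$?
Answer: $- \frac{5}{7} \approx -0.71429$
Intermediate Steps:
$\left(-44 + \left(-7\right)^{2}\right) o{\left(-7 \right)} = \frac{-44 + \left(-7\right)^{2}}{-7} = \left(-44 + 49\right) \left(- \frac{1}{7}\right) = 5 \left(- \frac{1}{7}\right) = - \frac{5}{7}$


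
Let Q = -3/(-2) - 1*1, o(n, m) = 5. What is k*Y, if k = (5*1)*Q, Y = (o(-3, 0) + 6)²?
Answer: 605/2 ≈ 302.50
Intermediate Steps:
Q = ½ (Q = -3*(-½) - 1 = 3/2 - 1 = ½ ≈ 0.50000)
Y = 121 (Y = (5 + 6)² = 11² = 121)
k = 5/2 (k = (5*1)*(½) = 5*(½) = 5/2 ≈ 2.5000)
k*Y = (5/2)*121 = 605/2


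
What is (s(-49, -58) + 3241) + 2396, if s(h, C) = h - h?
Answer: 5637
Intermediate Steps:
s(h, C) = 0
(s(-49, -58) + 3241) + 2396 = (0 + 3241) + 2396 = 3241 + 2396 = 5637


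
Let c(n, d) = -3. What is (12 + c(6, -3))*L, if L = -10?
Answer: -90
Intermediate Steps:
(12 + c(6, -3))*L = (12 - 3)*(-10) = 9*(-10) = -90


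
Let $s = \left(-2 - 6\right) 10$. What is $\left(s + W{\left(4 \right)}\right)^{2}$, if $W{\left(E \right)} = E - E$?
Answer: $6400$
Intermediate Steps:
$W{\left(E \right)} = 0$
$s = -80$ ($s = \left(-2 - 6\right) 10 = \left(-8\right) 10 = -80$)
$\left(s + W{\left(4 \right)}\right)^{2} = \left(-80 + 0\right)^{2} = \left(-80\right)^{2} = 6400$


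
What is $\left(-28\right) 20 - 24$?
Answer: $-584$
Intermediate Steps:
$\left(-28\right) 20 - 24 = -560 - 24 = -584$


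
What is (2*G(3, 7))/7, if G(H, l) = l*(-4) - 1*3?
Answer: -62/7 ≈ -8.8571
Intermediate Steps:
G(H, l) = -3 - 4*l (G(H, l) = -4*l - 3 = -3 - 4*l)
(2*G(3, 7))/7 = (2*(-3 - 4*7))/7 = (2*(-3 - 28))*(⅐) = (2*(-31))*(⅐) = -62*⅐ = -62/7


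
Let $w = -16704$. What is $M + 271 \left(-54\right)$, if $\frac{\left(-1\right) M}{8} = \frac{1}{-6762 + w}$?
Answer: $- \frac{171700718}{11733} \approx -14634.0$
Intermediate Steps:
$M = \frac{4}{11733}$ ($M = - \frac{8}{-6762 - 16704} = - \frac{8}{-23466} = \left(-8\right) \left(- \frac{1}{23466}\right) = \frac{4}{11733} \approx 0.00034092$)
$M + 271 \left(-54\right) = \frac{4}{11733} + 271 \left(-54\right) = \frac{4}{11733} - 14634 = - \frac{171700718}{11733}$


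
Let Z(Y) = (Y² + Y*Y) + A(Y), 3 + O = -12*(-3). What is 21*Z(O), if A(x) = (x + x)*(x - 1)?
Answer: 90090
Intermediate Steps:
A(x) = 2*x*(-1 + x) (A(x) = (2*x)*(-1 + x) = 2*x*(-1 + x))
O = 33 (O = -3 - 12*(-3) = -3 + 36 = 33)
Z(Y) = 2*Y² + 2*Y*(-1 + Y) (Z(Y) = (Y² + Y*Y) + 2*Y*(-1 + Y) = (Y² + Y²) + 2*Y*(-1 + Y) = 2*Y² + 2*Y*(-1 + Y))
21*Z(O) = 21*(2*33*(-1 + 2*33)) = 21*(2*33*(-1 + 66)) = 21*(2*33*65) = 21*4290 = 90090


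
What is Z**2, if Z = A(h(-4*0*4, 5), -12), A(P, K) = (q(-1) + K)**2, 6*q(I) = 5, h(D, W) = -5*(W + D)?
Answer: 20151121/1296 ≈ 15549.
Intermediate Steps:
h(D, W) = -5*D - 5*W (h(D, W) = -5*(D + W) = -5*D - 5*W)
q(I) = 5/6 (q(I) = (1/6)*5 = 5/6)
A(P, K) = (5/6 + K)**2
Z = 4489/36 (Z = (5 + 6*(-12))**2/36 = (5 - 72)**2/36 = (1/36)*(-67)**2 = (1/36)*4489 = 4489/36 ≈ 124.69)
Z**2 = (4489/36)**2 = 20151121/1296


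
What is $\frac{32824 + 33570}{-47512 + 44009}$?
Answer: $- \frac{66394}{3503} \approx -18.953$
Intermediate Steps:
$\frac{32824 + 33570}{-47512 + 44009} = \frac{66394}{-3503} = 66394 \left(- \frac{1}{3503}\right) = - \frac{66394}{3503}$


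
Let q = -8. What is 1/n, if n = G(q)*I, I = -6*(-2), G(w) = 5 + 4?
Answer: 1/108 ≈ 0.0092593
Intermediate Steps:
G(w) = 9
I = 12
n = 108 (n = 9*12 = 108)
1/n = 1/108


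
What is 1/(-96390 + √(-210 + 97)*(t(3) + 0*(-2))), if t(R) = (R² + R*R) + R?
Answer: -1530/147477491 - I*√113/442432473 ≈ -1.0374e-5 - 2.4027e-8*I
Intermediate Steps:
t(R) = R + 2*R² (t(R) = (R² + R²) + R = 2*R² + R = R + 2*R²)
1/(-96390 + √(-210 + 97)*(t(3) + 0*(-2))) = 1/(-96390 + √(-210 + 97)*(3*(1 + 2*3) + 0*(-2))) = 1/(-96390 + √(-113)*(3*(1 + 6) + 0)) = 1/(-96390 + (I*√113)*(3*7 + 0)) = 1/(-96390 + (I*√113)*(21 + 0)) = 1/(-96390 + (I*√113)*21) = 1/(-96390 + 21*I*√113)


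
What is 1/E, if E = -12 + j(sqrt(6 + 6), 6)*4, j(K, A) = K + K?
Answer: 1/52 + sqrt(3)/39 ≈ 0.063642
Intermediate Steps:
j(K, A) = 2*K
E = -12 + 16*sqrt(3) (E = -12 + (2*sqrt(6 + 6))*4 = -12 + (2*sqrt(12))*4 = -12 + (2*(2*sqrt(3)))*4 = -12 + (4*sqrt(3))*4 = -12 + 16*sqrt(3) ≈ 15.713)
1/E = 1/(-12 + 16*sqrt(3))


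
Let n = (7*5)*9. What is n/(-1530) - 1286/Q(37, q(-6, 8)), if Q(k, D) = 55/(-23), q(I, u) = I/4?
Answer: 1005267/1870 ≈ 537.58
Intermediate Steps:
q(I, u) = I/4 (q(I, u) = I*(¼) = I/4)
Q(k, D) = -55/23 (Q(k, D) = 55*(-1/23) = -55/23)
n = 315 (n = 35*9 = 315)
n/(-1530) - 1286/Q(37, q(-6, 8)) = 315/(-1530) - 1286/(-55/23) = 315*(-1/1530) - 1286*(-23/55) = -7/34 + 29578/55 = 1005267/1870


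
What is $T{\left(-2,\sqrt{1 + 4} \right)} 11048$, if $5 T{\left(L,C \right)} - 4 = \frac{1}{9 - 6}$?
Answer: $\frac{143624}{15} \approx 9574.9$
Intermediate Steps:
$T{\left(L,C \right)} = \frac{13}{15}$ ($T{\left(L,C \right)} = \frac{4}{5} + \frac{1}{5 \left(9 - 6\right)} = \frac{4}{5} + \frac{1}{5 \cdot 3} = \frac{4}{5} + \frac{1}{5} \cdot \frac{1}{3} = \frac{4}{5} + \frac{1}{15} = \frac{13}{15}$)
$T{\left(-2,\sqrt{1 + 4} \right)} 11048 = \frac{13}{15} \cdot 11048 = \frac{143624}{15}$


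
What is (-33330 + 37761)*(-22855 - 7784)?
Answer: -135761409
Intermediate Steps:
(-33330 + 37761)*(-22855 - 7784) = 4431*(-30639) = -135761409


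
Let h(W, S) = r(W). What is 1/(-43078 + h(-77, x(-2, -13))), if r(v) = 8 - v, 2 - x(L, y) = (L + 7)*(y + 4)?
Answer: -1/42993 ≈ -2.3260e-5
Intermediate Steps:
x(L, y) = 2 - (4 + y)*(7 + L) (x(L, y) = 2 - (L + 7)*(y + 4) = 2 - (7 + L)*(4 + y) = 2 - (4 + y)*(7 + L))
h(W, S) = 8 - W
1/(-43078 + h(-77, x(-2, -13))) = 1/(-43078 + (8 - 1*(-77))) = 1/(-43078 + (8 + 77)) = 1/(-43078 + 85) = 1/(-42993) = -1/42993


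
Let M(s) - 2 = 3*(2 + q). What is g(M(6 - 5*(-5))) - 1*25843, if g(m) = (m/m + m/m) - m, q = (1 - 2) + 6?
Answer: -25864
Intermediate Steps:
q = 5 (q = -1 + 6 = 5)
M(s) = 23 (M(s) = 2 + 3*(2 + 5) = 2 + 3*7 = 2 + 21 = 23)
g(m) = 2 - m (g(m) = (1 + 1) - m = 2 - m)
g(M(6 - 5*(-5))) - 1*25843 = (2 - 1*23) - 1*25843 = (2 - 23) - 25843 = -21 - 25843 = -25864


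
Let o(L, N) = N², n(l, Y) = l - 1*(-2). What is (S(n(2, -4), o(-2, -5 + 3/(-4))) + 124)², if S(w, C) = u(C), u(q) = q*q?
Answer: 97085212225/65536 ≈ 1.4814e+6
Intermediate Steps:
n(l, Y) = 2 + l (n(l, Y) = l + 2 = 2 + l)
u(q) = q²
S(w, C) = C²
(S(n(2, -4), o(-2, -5 + 3/(-4))) + 124)² = (((-5 + 3/(-4))²)² + 124)² = (((-5 + 3*(-¼))²)² + 124)² = (((-5 - ¾)²)² + 124)² = (((-23/4)²)² + 124)² = ((529/16)² + 124)² = (279841/256 + 124)² = (311585/256)² = 97085212225/65536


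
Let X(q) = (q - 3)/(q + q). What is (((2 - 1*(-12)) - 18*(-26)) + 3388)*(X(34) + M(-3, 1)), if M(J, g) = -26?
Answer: -3361095/34 ≈ -98856.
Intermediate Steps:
X(q) = (-3 + q)/(2*q) (X(q) = (-3 + q)/((2*q)) = (-3 + q)*(1/(2*q)) = (-3 + q)/(2*q))
(((2 - 1*(-12)) - 18*(-26)) + 3388)*(X(34) + M(-3, 1)) = (((2 - 1*(-12)) - 18*(-26)) + 3388)*((½)*(-3 + 34)/34 - 26) = (((2 + 12) + 468) + 3388)*((½)*(1/34)*31 - 26) = ((14 + 468) + 3388)*(31/68 - 26) = (482 + 3388)*(-1737/68) = 3870*(-1737/68) = -3361095/34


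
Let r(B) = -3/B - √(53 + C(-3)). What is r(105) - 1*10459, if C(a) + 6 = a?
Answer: -366066/35 - 2*√11 ≈ -10466.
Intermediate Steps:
C(a) = -6 + a
r(B) = -3/B - 2*√11 (r(B) = -3/B - √(53 + (-6 - 3)) = -3/B - √(53 - 9) = -3/B - √44 = -3/B - 2*√11)
r(105) - 1*10459 = (-3/105 - 2*√11) - 1*10459 = (-3*1/105 - 2*√11) - 10459 = (-1/35 - 2*√11) - 10459 = -366066/35 - 2*√11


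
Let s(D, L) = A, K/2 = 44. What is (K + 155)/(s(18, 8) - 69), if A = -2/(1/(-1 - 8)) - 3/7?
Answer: -189/40 ≈ -4.7250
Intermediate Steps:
K = 88 (K = 2*44 = 88)
A = 123/7 (A = -2/(1/(-9)) - 3*⅐ = -2/(-⅑) - 3/7 = -2*(-9) - 3/7 = 18 - 3/7 = 123/7 ≈ 17.571)
s(D, L) = 123/7
(K + 155)/(s(18, 8) - 69) = (88 + 155)/(123/7 - 69) = 243/(-360/7) = 243*(-7/360) = -189/40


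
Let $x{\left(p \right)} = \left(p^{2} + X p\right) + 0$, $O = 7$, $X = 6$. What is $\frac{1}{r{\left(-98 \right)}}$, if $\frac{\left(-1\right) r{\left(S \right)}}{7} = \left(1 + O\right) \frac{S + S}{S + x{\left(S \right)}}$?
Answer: $\frac{13}{16} \approx 0.8125$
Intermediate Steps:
$x{\left(p \right)} = p^{2} + 6 p$ ($x{\left(p \right)} = \left(p^{2} + 6 p\right) + 0 = p^{2} + 6 p$)
$r{\left(S \right)} = - \frac{112 S}{S + S \left(6 + S\right)}$ ($r{\left(S \right)} = - 7 \left(1 + 7\right) \frac{S + S}{S + S \left(6 + S\right)} = - 7 \cdot 8 \frac{2 S}{S + S \left(6 + S\right)} = - 7 \frac{16 S}{S + S \left(6 + S\right)} = - \frac{112 S}{S + S \left(6 + S\right)}$)
$\frac{1}{r{\left(-98 \right)}} = \frac{1}{\left(-112\right) \frac{1}{7 - 98}} = \frac{1}{\left(-112\right) \frac{1}{-91}} = \frac{1}{\left(-112\right) \left(- \frac{1}{91}\right)} = \frac{1}{\frac{16}{13}} = \frac{13}{16}$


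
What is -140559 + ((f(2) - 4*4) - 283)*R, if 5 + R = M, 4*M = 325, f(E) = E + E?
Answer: -652211/4 ≈ -1.6305e+5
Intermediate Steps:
f(E) = 2*E
M = 325/4 (M = (1/4)*325 = 325/4 ≈ 81.250)
R = 305/4 (R = -5 + 325/4 = 305/4 ≈ 76.250)
-140559 + ((f(2) - 4*4) - 283)*R = -140559 + ((2*2 - 4*4) - 283)*(305/4) = -140559 + ((4 - 16) - 283)*(305/4) = -140559 + (-12 - 283)*(305/4) = -140559 - 295*305/4 = -140559 - 89975/4 = -652211/4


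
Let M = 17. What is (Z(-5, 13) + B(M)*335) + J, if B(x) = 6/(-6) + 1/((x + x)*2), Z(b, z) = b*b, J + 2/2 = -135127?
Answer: -9209449/68 ≈ -1.3543e+5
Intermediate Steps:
J = -135128 (J = -1 - 135127 = -135128)
Z(b, z) = b**2
B(x) = -1 + 1/(4*x) (B(x) = 6*(-1/6) + (1/2)/(2*x) = -1 + (1/(2*x))*(1/2) = -1 + 1/(4*x))
(Z(-5, 13) + B(M)*335) + J = ((-5)**2 + ((1/4 - 1*17)/17)*335) - 135128 = (25 + ((1/4 - 17)/17)*335) - 135128 = (25 + ((1/17)*(-67/4))*335) - 135128 = (25 - 67/68*335) - 135128 = (25 - 22445/68) - 135128 = -20745/68 - 135128 = -9209449/68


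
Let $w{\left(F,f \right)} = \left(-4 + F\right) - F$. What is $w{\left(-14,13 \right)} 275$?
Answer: $-1100$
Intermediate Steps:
$w{\left(F,f \right)} = -4$
$w{\left(-14,13 \right)} 275 = \left(-4\right) 275 = -1100$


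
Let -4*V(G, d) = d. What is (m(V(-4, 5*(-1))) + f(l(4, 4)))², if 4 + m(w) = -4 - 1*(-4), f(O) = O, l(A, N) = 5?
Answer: 1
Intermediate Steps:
V(G, d) = -d/4
m(w) = -4 (m(w) = -4 + (-4 - 1*(-4)) = -4 + (-4 + 4) = -4 + 0 = -4)
(m(V(-4, 5*(-1))) + f(l(4, 4)))² = (-4 + 5)² = 1² = 1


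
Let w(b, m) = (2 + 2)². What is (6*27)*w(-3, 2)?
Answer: 2592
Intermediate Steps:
w(b, m) = 16 (w(b, m) = 4² = 16)
(6*27)*w(-3, 2) = (6*27)*16 = 162*16 = 2592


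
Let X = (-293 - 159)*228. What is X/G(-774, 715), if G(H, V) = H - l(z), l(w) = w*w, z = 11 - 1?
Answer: 2712/23 ≈ 117.91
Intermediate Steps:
z = 10
l(w) = w²
X = -103056 (X = -452*228 = -103056)
G(H, V) = -100 + H (G(H, V) = H - 1*10² = H - 1*100 = H - 100 = -100 + H)
X/G(-774, 715) = -103056/(-100 - 774) = -103056/(-874) = -103056*(-1/874) = 2712/23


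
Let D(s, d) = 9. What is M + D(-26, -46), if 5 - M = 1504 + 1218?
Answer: -2708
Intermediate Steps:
M = -2717 (M = 5 - (1504 + 1218) = 5 - 1*2722 = 5 - 2722 = -2717)
M + D(-26, -46) = -2717 + 9 = -2708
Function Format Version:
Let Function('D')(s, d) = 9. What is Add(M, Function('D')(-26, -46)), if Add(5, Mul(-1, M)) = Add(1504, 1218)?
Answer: -2708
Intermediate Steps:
M = -2717 (M = Add(5, Mul(-1, Add(1504, 1218))) = Add(5, Mul(-1, 2722)) = Add(5, -2722) = -2717)
Add(M, Function('D')(-26, -46)) = Add(-2717, 9) = -2708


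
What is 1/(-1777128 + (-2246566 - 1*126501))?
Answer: -1/4150195 ≈ -2.4095e-7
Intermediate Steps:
1/(-1777128 + (-2246566 - 1*126501)) = 1/(-1777128 + (-2246566 - 126501)) = 1/(-1777128 - 2373067) = 1/(-4150195) = -1/4150195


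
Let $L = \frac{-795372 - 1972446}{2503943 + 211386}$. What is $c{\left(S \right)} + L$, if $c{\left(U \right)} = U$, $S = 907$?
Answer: $\frac{2460035585}{2715329} \approx 905.98$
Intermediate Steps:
$L = - \frac{2767818}{2715329} \approx -1.0193$
$c{\left(S \right)} + L = 907 - \frac{2767818}{2715329} = \frac{2460035585}{2715329}$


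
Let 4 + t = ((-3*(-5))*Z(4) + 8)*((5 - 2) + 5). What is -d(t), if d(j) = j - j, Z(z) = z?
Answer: 0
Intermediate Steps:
t = 540 (t = -4 + (-3*(-5)*4 + 8)*((5 - 2) + 5) = -4 + (15*4 + 8)*(3 + 5) = -4 + (60 + 8)*8 = -4 + 68*8 = -4 + 544 = 540)
d(j) = 0
-d(t) = -1*0 = 0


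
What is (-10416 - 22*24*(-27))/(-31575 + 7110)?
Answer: -256/1631 ≈ -0.15696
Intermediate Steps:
(-10416 - 22*24*(-27))/(-31575 + 7110) = (-10416 - 528*(-27))/(-24465) = (-10416 + 14256)*(-1/24465) = 3840*(-1/24465) = -256/1631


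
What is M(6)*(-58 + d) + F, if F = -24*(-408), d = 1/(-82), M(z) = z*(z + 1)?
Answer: 301575/41 ≈ 7355.5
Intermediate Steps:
M(z) = z*(1 + z)
d = -1/82 ≈ -0.012195
F = 9792
M(6)*(-58 + d) + F = (6*(1 + 6))*(-58 - 1/82) + 9792 = (6*7)*(-4757/82) + 9792 = 42*(-4757/82) + 9792 = -99897/41 + 9792 = 301575/41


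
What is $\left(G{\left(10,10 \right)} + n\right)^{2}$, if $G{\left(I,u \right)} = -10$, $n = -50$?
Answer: $3600$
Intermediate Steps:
$\left(G{\left(10,10 \right)} + n\right)^{2} = \left(-10 - 50\right)^{2} = \left(-60\right)^{2} = 3600$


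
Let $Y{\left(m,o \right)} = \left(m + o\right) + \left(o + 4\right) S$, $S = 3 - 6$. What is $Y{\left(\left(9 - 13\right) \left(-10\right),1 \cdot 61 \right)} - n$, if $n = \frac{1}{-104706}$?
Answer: $- \frac{9842363}{104706} \approx -94.0$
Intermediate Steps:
$S = -3$ ($S = 3 - 6 = -3$)
$Y{\left(m,o \right)} = -12 + m - 2 o$ ($Y{\left(m,o \right)} = \left(m + o\right) + \left(o + 4\right) \left(-3\right) = \left(m + o\right) + \left(4 + o\right) \left(-3\right) = \left(m + o\right) - \left(12 + 3 o\right) = -12 + m - 2 o$)
$n = - \frac{1}{104706} \approx -9.5506 \cdot 10^{-6}$
$Y{\left(\left(9 - 13\right) \left(-10\right),1 \cdot 61 \right)} - n = \left(-12 + \left(9 - 13\right) \left(-10\right) - 2 \cdot 1 \cdot 61\right) - - \frac{1}{104706} = \left(-12 - -40 - 122\right) + \frac{1}{104706} = \left(-12 + 40 - 122\right) + \frac{1}{104706} = -94 + \frac{1}{104706} = - \frac{9842363}{104706}$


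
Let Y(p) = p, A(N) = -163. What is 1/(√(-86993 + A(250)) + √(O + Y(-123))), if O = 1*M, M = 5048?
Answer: 1/(5*√197 + 18*I*√269) ≈ 0.00076214 - 0.0032061*I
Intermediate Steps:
O = 5048 (O = 1*5048 = 5048)
1/(√(-86993 + A(250)) + √(O + Y(-123))) = 1/(√(-86993 - 163) + √(5048 - 123)) = 1/(√(-87156) + √4925) = 1/(18*I*√269 + 5*√197) = 1/(5*√197 + 18*I*√269)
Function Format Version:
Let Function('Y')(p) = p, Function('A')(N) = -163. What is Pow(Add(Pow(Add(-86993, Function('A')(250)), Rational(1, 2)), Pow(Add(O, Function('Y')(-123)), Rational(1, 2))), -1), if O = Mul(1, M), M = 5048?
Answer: Pow(Add(Mul(5, Pow(197, Rational(1, 2))), Mul(18, I, Pow(269, Rational(1, 2)))), -1) ≈ Add(0.00076214, Mul(-0.0032061, I))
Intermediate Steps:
O = 5048 (O = Mul(1, 5048) = 5048)
Pow(Add(Pow(Add(-86993, Function('A')(250)), Rational(1, 2)), Pow(Add(O, Function('Y')(-123)), Rational(1, 2))), -1) = Pow(Add(Pow(Add(-86993, -163), Rational(1, 2)), Pow(Add(5048, -123), Rational(1, 2))), -1) = Pow(Add(Pow(-87156, Rational(1, 2)), Pow(4925, Rational(1, 2))), -1) = Pow(Add(Mul(18, I, Pow(269, Rational(1, 2))), Mul(5, Pow(197, Rational(1, 2)))), -1) = Pow(Add(Mul(5, Pow(197, Rational(1, 2))), Mul(18, I, Pow(269, Rational(1, 2)))), -1)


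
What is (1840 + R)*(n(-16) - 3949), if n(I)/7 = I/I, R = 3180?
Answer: -19788840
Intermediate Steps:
n(I) = 7 (n(I) = 7*(I/I) = 7*1 = 7)
(1840 + R)*(n(-16) - 3949) = (1840 + 3180)*(7 - 3949) = 5020*(-3942) = -19788840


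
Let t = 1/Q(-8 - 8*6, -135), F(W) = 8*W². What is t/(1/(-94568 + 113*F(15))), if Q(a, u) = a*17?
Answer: -13604/119 ≈ -114.32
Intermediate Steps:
Q(a, u) = 17*a
t = -1/952 (t = 1/(17*(-8 - 8*6)) = 1/(17*(-8 - 48)) = 1/(17*(-56)) = 1/(-952) = -1/952 ≈ -0.0010504)
t/(1/(-94568 + 113*F(15))) = -1/(952*(1/(-94568 + 113*(8*15²)))) = -1/(952*(1/(-94568 + 113*(8*225)))) = -1/(952*(1/(-94568 + 113*1800))) = -1/(952*(1/(-94568 + 203400))) = -1/(952*(1/108832)) = -1/(952*1/108832) = -1/952*108832 = -13604/119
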